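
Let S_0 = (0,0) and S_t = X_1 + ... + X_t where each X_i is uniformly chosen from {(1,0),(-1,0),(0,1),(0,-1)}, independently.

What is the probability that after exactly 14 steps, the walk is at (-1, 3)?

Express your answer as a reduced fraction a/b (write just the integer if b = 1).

Let h be the number of horizontal steps (so 14-h are vertical). To end at (-1,3) need (h-1)/2 right-steps and ((14-h)+3)/2 up-steps.
Sum over h with 1 ≤ h ≤ 11, h ≡ 1 (mod 2), 14-h ≡ 1 (mod 2):
h=1: C(14,1)·C(1,0)·C(13,8) = 14·1·1287 = 18018
h=3: C(14,3)·C(3,1)·C(11,7) = 364·3·330 = 360360
h=5: C(14,5)·C(5,2)·C(9,6) = 2002·10·84 = 1681680
h=7: C(14,7)·C(7,3)·C(7,5) = 3432·35·21 = 2522520
h=9: C(14,9)·C(9,4)·C(5,4) = 2002·126·5 = 1261260
h=11: C(14,11)·C(11,5)·C(3,3) = 364·462·1 = 168168
Total favorable: 6012006
Total paths: 4^14 = 268435456
P = 6012006/268435456 = 3006003/134217728

Answer: 3006003/134217728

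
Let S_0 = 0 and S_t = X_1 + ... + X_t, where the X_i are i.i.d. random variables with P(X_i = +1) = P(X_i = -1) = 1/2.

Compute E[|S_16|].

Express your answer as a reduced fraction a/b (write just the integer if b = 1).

S_16 takes values m ≡ 0 (mod 2) with |m| ≤ 16; P(S_16=m) = C(16,(16+m)/2)/2^16.
Total paths: 2^16 = 65536
Distribution: P(S=-16)=1/65536, P(S=-14)=16/65536, P(S=-12)=120/65536, P(S=-10)=560/65536, P(S=-8)=1820/65536, P(S=-6)=4368/65536, P(S=-4)=8008/65536, P(S=-2)=11440/65536, P(S=0)=12870/65536, P(S=2)=11440/65536, P(S=4)=8008/65536, P(S=6)=4368/65536, P(S=8)=1820/65536, P(S=10)=560/65536, P(S=12)=120/65536, P(S=14)=16/65536, P(S=16)=1/65536
E[|S_16|] = Σ_m |m|·P(S_16=m) = 205920/65536 = 6435/2048

Answer: 6435/2048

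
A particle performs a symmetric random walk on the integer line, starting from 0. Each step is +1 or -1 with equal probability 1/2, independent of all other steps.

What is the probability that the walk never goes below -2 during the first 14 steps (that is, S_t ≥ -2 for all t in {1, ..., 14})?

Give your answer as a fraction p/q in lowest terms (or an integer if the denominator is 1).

Answer: 4719/8192

Derivation:
Let f(t,s) = #length-t paths at position s with S_1..S_t all ≥ -2.
f(t,s) = f(t-1,s-1) + f(t-1,s+1) for s ≥ -2; f(t,s) = 0 for s < -2.
t=0: f(0,0)=1
t=1: f(1,-1)=1 f(1,1)=1
t=2: f(2,-2)=1 f(2,0)=2 f(2,2)=1
t=3: f(3,-1)=3 f(3,1)=3 f(3,3)=1
t=4: f(4,-2)=3 f(4,0)=6 f(4,2)=4 f(4,4)=1
t=5: f(5,-1)=9 f(5,1)=10 f(5,3)=5 f(5,5)=1
t=6: f(6,-2)=9 f(6,0)=19 f(6,2)=15 f(6,4)=6 f(6,6)=1
t=7: f(7,-1)=28 f(7,1)=34 f(7,3)=21 f(7,5)=7 f(7,7)=1
t=8: f(8,-2)=28 f(8,0)=62 f(8,2)=55 f(8,4)=28 f(8,6)=8 f(8,8)=1
t=9: f(9,-1)=90 f(9,1)=117 f(9,3)=83 f(9,5)=36 f(9,7)=9 f(9,9)=1
t=10: f(10,-2)=90 f(10,0)=207 f(10,2)=200 f(10,4)=119 f(10,6)=45 f(10,8)=10 f(10,10)=1
t=11: f(11,-1)=297 f(11,1)=407 f(11,3)=319 f(11,5)=164 f(11,7)=55 f(11,9)=11 f(11,11)=1
t=12: f(12,-2)=297 f(12,0)=704 f(12,2)=726 f(12,4)=483 f(12,6)=219 f(12,8)=66 f(12,10)=12 f(12,12)=1
t=13: f(13,-1)=1001 f(13,1)=1430 f(13,3)=1209 f(13,5)=702 f(13,7)=285 f(13,9)=78 f(13,11)=13 f(13,13)=1
t=14: f(14,-2)=1001 f(14,0)=2431 f(14,2)=2639 f(14,4)=1911 f(14,6)=987 f(14,8)=363 f(14,10)=91 f(14,12)=14 f(14,14)=1
Σ_s f(14,s) = 9438
P = 9438/16384 = 4719/8192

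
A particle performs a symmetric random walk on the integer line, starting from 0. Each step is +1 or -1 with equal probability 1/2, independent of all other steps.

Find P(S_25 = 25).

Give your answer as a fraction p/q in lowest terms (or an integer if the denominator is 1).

Answer: 1/33554432

Derivation:
To reach position 25 after 25 steps: need 25 steps of +1 and 0 of -1.
Favorable paths: C(25,25) = 1
Total paths: 2^25 = 33554432
P = 1/33554432 = 1/33554432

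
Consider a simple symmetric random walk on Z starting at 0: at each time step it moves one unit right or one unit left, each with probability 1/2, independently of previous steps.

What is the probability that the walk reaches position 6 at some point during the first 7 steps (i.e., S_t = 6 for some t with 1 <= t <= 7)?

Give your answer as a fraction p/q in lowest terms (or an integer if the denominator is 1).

Count via complement. Let g(t,s) = #length-t paths at position s with S_1..S_t all ≠ 6.
g(t,s) = g(t-1,s-1) + g(t-1,s+1) for s ≠ 6; g(t,6) = 0.
t=0: g(0,0)=1
t=1: g(1,-1)=1 g(1,1)=1
t=2: g(2,-2)=1 g(2,0)=2 g(2,2)=1
t=3: g(3,-3)=1 g(3,-1)=3 g(3,1)=3 g(3,3)=1
t=4: g(4,-4)=1 g(4,-2)=4 g(4,0)=6 g(4,2)=4 g(4,4)=1
t=5: g(5,-5)=1 g(5,-3)=5 g(5,-1)=10 g(5,1)=10 g(5,3)=5 g(5,5)=1
t=6: g(6,-6)=1 g(6,-4)=6 g(6,-2)=15 g(6,0)=20 g(6,2)=15 g(6,4)=6
t=7: g(7,-7)=1 g(7,-5)=7 g(7,-3)=21 g(7,-1)=35 g(7,1)=35 g(7,3)=21 g(7,5)=6
Paths never hitting 6: Σ_s g(7,s) = 126
Paths hitting 6: 2^7 - 126 = 2
P = 2/128 = 1/64

Answer: 1/64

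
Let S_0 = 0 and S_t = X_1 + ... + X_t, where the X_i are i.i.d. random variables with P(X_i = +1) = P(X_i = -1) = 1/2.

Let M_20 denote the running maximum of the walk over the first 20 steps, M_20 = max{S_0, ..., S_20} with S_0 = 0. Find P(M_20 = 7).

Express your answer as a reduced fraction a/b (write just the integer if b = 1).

Let M_20 = max(S_0,...,S_20). Use the reflection principle: for j ≥ 1, #{paths with M_20 ≥ j} = #{S_20 ≥ j} + #{S_20 ≥ j+1}.
By reflection, #{M_20 ≥ 7} = #{S_20 ≥ 7} + #{S_20 ≥ 8} = 60460 + 60460 = 120920.
#{M_20 ≥ 8} = #{S_20 ≥ 8} + #{S_20 ≥ 9} = 60460 + 21700 = 82160.
#{M_20 = 7} = 120920 - 82160 = 38760.
P(M_20 = 7) = 38760/1048576 = 4845/131072

Answer: 4845/131072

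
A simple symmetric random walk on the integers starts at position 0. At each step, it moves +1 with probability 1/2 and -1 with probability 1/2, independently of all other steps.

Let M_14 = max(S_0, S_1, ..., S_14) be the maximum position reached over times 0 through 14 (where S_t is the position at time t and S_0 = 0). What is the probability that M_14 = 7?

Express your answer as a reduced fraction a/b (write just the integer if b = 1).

Let M_14 = max(S_0,...,S_14). Use the reflection principle: for j ≥ 1, #{paths with M_14 ≥ j} = #{S_14 ≥ j} + #{S_14 ≥ j+1}.
By reflection, #{M_14 ≥ 7} = #{S_14 ≥ 7} + #{S_14 ≥ 8} = 470 + 470 = 940.
#{M_14 ≥ 8} = #{S_14 ≥ 8} + #{S_14 ≥ 9} = 470 + 106 = 576.
#{M_14 = 7} = 940 - 576 = 364.
P(M_14 = 7) = 364/16384 = 91/4096

Answer: 91/4096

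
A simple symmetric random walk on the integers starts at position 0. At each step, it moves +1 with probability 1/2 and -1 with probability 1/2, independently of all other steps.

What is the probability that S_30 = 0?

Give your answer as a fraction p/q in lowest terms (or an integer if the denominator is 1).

Answer: 9694845/67108864

Derivation:
To reach position 0 after 30 steps: need 15 steps of +1 and 15 of -1.
Favorable paths: C(30,15) = 155117520
Total paths: 2^30 = 1073741824
P = 155117520/1073741824 = 9694845/67108864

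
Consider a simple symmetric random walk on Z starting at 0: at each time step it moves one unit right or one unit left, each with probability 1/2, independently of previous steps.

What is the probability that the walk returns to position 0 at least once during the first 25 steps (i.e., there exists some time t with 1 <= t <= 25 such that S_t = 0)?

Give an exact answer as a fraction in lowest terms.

Answer: 3518265/4194304

Derivation:
Count via complement. Let g(t,s) = #length-t paths at position s with S_1..S_t all ≠ 0.
g(t,s) = g(t-1,s-1) + g(t-1,s+1) for s ≠ 0; g(t,0) = 0.
t=0: g(0,0)=1
t=1: g(1,-1)=1 g(1,1)=1
t=2: g(2,-2)=1 g(2,2)=1
t=3: g(3,-3)=1 g(3,-1)=1 g(3,1)=1 g(3,3)=1
t=4: g(4,-4)=1 g(4,-2)=2 g(4,2)=2 g(4,4)=1
t=5: g(5,-5)=1 g(5,-3)=3 g(5,-1)=2 g(5,1)=2 g(5,3)=3 g(5,5)=1
t=6: g(6,-6)=1 g(6,-4)=4 g(6,-2)=5 g(6,2)=5 g(6,4)=4 g(6,6)=1
t=7: g(7,-7)=1 g(7,-5)=5 g(7,-3)=9 g(7,-1)=5 g(7,1)=5 g(7,3)=9 g(7,5)=5 g(7,7)=1
t=8: g(8,-8)=1 g(8,-6)=6 g(8,-4)=14 g(8,-2)=14 g(8,2)=14 g(8,4)=14 g(8,6)=6 g(8,8)=1
t=9: g(9,-9)=1 g(9,-7)=7 g(9,-5)=20 g(9,-3)=28 g(9,-1)=14 g(9,1)=14 g(9,3)=28 g(9,5)=20 g(9,7)=7 g(9,9)=1
t=10: g(10,-10)=1 g(10,-8)=8 g(10,-6)=27 g(10,-4)=48 g(10,-2)=42 g(10,2)=42 g(10,4)=48 g(10,6)=27 g(10,8)=8 g(10,10)=1
t=11: g(11,-11)=1 g(11,-9)=9 g(11,-7)=35 g(11,-5)=75 g(11,-3)=90 g(11,-1)=42 g(11,1)=42 g(11,3)=90 g(11,5)=75 g(11,7)=35 g(11,9)=9 g(11,11)=1
t=12: g(12,-12)=1 g(12,-10)=10 g(12,-8)=44 g(12,-6)=110 g(12,-4)=165 g(12,-2)=132 g(12,2)=132 g(12,4)=165 g(12,6)=110 g(12,8)=44 g(12,10)=10 g(12,12)=1
t=13: g(13,-13)=1 g(13,-11)=11 g(13,-9)=54 g(13,-7)=154 g(13,-5)=275 g(13,-3)=297 g(13,-1)=132 g(13,1)=132 g(13,3)=297 g(13,5)=275 g(13,7)=154 g(13,9)=54 g(13,11)=11 g(13,13)=1
t=14: g(14,-14)=1 g(14,-12)=12 g(14,-10)=65 g(14,-8)=208 g(14,-6)=429 g(14,-4)=572 g(14,-2)=429 g(14,2)=429 g(14,4)=572 g(14,6)=429 g(14,8)=208 g(14,10)=65 g(14,12)=12 g(14,14)=1
t=15: g(15,-15)=1 g(15,-13)=13 g(15,-11)=77 g(15,-9)=273 g(15,-7)=637 g(15,-5)=1001 g(15,-3)=1001 g(15,-1)=429 g(15,1)=429 g(15,3)=1001 g(15,5)=1001 g(15,7)=637 g(15,9)=273 g(15,11)=77 g(15,13)=13 g(15,15)=1
t=16: g(16,-16)=1 g(16,-14)=14 g(16,-12)=90 g(16,-10)=350 g(16,-8)=910 g(16,-6)=1638 g(16,-4)=2002 g(16,-2)=1430 g(16,2)=1430 g(16,4)=2002 g(16,6)=1638 g(16,8)=910 g(16,10)=350 g(16,12)=90 g(16,14)=14 g(16,16)=1
t=17: g(17,-17)=1 g(17,-15)=15 g(17,-13)=104 g(17,-11)=440 g(17,-9)=1260 g(17,-7)=2548 g(17,-5)=3640 g(17,-3)=3432 g(17,-1)=1430 g(17,1)=1430 g(17,3)=3432 g(17,5)=3640 g(17,7)=2548 g(17,9)=1260 g(17,11)=440 g(17,13)=104 g(17,15)=15 g(17,17)=1
t=18: g(18,-18)=1 g(18,-16)=16 g(18,-14)=119 g(18,-12)=544 g(18,-10)=1700 g(18,-8)=3808 g(18,-6)=6188 g(18,-4)=7072 g(18,-2)=4862 g(18,2)=4862 g(18,4)=7072 g(18,6)=6188 g(18,8)=3808 g(18,10)=1700 g(18,12)=544 g(18,14)=119 g(18,16)=16 g(18,18)=1
t=19: g(19,-19)=1 g(19,-17)=17 g(19,-15)=135 g(19,-13)=663 g(19,-11)=2244 g(19,-9)=5508 g(19,-7)=9996 g(19,-5)=13260 g(19,-3)=11934 g(19,-1)=4862 g(19,1)=4862 g(19,3)=11934 g(19,5)=13260 g(19,7)=9996 g(19,9)=5508 g(19,11)=2244 g(19,13)=663 g(19,15)=135 g(19,17)=17 g(19,19)=1
t=20: g(20,-20)=1 g(20,-18)=18 g(20,-16)=152 g(20,-14)=798 g(20,-12)=2907 g(20,-10)=7752 g(20,-8)=15504 g(20,-6)=23256 g(20,-4)=25194 g(20,-2)=16796 g(20,2)=16796 g(20,4)=25194 g(20,6)=23256 g(20,8)=15504 g(20,10)=7752 g(20,12)=2907 g(20,14)=798 g(20,16)=152 g(20,18)=18 g(20,20)=1
t=21: g(21,-21)=1 g(21,-19)=19 g(21,-17)=170 g(21,-15)=950 g(21,-13)=3705 g(21,-11)=10659 g(21,-9)=23256 g(21,-7)=38760 g(21,-5)=48450 g(21,-3)=41990 g(21,-1)=16796 g(21,1)=16796 g(21,3)=41990 g(21,5)=48450 g(21,7)=38760 g(21,9)=23256 g(21,11)=10659 g(21,13)=3705 g(21,15)=950 g(21,17)=170 g(21,19)=19 g(21,21)=1
t=22: g(22,-22)=1 g(22,-20)=20 g(22,-18)=189 g(22,-16)=1120 g(22,-14)=4655 g(22,-12)=14364 g(22,-10)=33915 g(22,-8)=62016 g(22,-6)=87210 g(22,-4)=90440 g(22,-2)=58786 g(22,2)=58786 g(22,4)=90440 g(22,6)=87210 g(22,8)=62016 g(22,10)=33915 g(22,12)=14364 g(22,14)=4655 g(22,16)=1120 g(22,18)=189 g(22,20)=20 g(22,22)=1
t=23: g(23,-23)=1 g(23,-21)=21 g(23,-19)=209 g(23,-17)=1309 g(23,-15)=5775 g(23,-13)=19019 g(23,-11)=48279 g(23,-9)=95931 g(23,-7)=149226 g(23,-5)=177650 g(23,-3)=149226 g(23,-1)=58786 g(23,1)=58786 g(23,3)=149226 g(23,5)=177650 g(23,7)=149226 g(23,9)=95931 g(23,11)=48279 g(23,13)=19019 g(23,15)=5775 g(23,17)=1309 g(23,19)=209 g(23,21)=21 g(23,23)=1
t=24: g(24,-24)=1 g(24,-22)=22 g(24,-20)=230 g(24,-18)=1518 g(24,-16)=7084 g(24,-14)=24794 g(24,-12)=67298 g(24,-10)=144210 g(24,-8)=245157 g(24,-6)=326876 g(24,-4)=326876 g(24,-2)=208012 g(24,2)=208012 g(24,4)=326876 g(24,6)=326876 g(24,8)=245157 g(24,10)=144210 g(24,12)=67298 g(24,14)=24794 g(24,16)=7084 g(24,18)=1518 g(24,20)=230 g(24,22)=22 g(24,24)=1
t=25: g(25,-25)=1 g(25,-23)=23 g(25,-21)=252 g(25,-19)=1748 g(25,-17)=8602 g(25,-15)=31878 g(25,-13)=92092 g(25,-11)=211508 g(25,-9)=389367 g(25,-7)=572033 g(25,-5)=653752 g(25,-3)=534888 g(25,-1)=208012 g(25,1)=208012 g(25,3)=534888 g(25,5)=653752 g(25,7)=572033 g(25,9)=389367 g(25,11)=211508 g(25,13)=92092 g(25,15)=31878 g(25,17)=8602 g(25,19)=1748 g(25,21)=252 g(25,23)=23 g(25,25)=1
Paths never hitting 0: Σ_s g(25,s) = 5408312
Paths hitting 0: 2^25 - 5408312 = 28146120
P = 28146120/33554432 = 3518265/4194304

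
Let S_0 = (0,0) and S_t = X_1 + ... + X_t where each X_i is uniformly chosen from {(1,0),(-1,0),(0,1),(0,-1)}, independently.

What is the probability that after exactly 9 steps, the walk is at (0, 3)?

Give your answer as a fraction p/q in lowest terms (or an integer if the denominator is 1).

Let h be the number of horizontal steps (so 9-h are vertical). To end at (0,3) need (h+0)/2 right-steps and ((9-h)+3)/2 up-steps.
Sum over h with 0 ≤ h ≤ 6, h ≡ 0 (mod 2), 9-h ≡ 1 (mod 2):
h=0: C(9,0)·C(0,0)·C(9,6) = 1·1·84 = 84
h=2: C(9,2)·C(2,1)·C(7,5) = 36·2·21 = 1512
h=4: C(9,4)·C(4,2)·C(5,4) = 126·6·5 = 3780
h=6: C(9,6)·C(6,3)·C(3,3) = 84·20·1 = 1680
Total favorable: 7056
Total paths: 4^9 = 262144
P = 7056/262144 = 441/16384

Answer: 441/16384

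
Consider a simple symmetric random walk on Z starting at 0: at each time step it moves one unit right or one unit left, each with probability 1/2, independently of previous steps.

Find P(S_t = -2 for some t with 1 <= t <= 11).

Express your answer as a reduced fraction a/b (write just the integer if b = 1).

Count via complement. Let g(t,s) = #length-t paths at position s with S_1..S_t all ≠ -2.
g(t,s) = g(t-1,s-1) + g(t-1,s+1) for s ≠ -2; g(t,-2) = 0.
t=0: g(0,0)=1
t=1: g(1,-1)=1 g(1,1)=1
t=2: g(2,0)=2 g(2,2)=1
t=3: g(3,-1)=2 g(3,1)=3 g(3,3)=1
t=4: g(4,0)=5 g(4,2)=4 g(4,4)=1
t=5: g(5,-1)=5 g(5,1)=9 g(5,3)=5 g(5,5)=1
t=6: g(6,0)=14 g(6,2)=14 g(6,4)=6 g(6,6)=1
t=7: g(7,-1)=14 g(7,1)=28 g(7,3)=20 g(7,5)=7 g(7,7)=1
t=8: g(8,0)=42 g(8,2)=48 g(8,4)=27 g(8,6)=8 g(8,8)=1
t=9: g(9,-1)=42 g(9,1)=90 g(9,3)=75 g(9,5)=35 g(9,7)=9 g(9,9)=1
t=10: g(10,0)=132 g(10,2)=165 g(10,4)=110 g(10,6)=44 g(10,8)=10 g(10,10)=1
t=11: g(11,-1)=132 g(11,1)=297 g(11,3)=275 g(11,5)=154 g(11,7)=54 g(11,9)=11 g(11,11)=1
Paths never hitting -2: Σ_s g(11,s) = 924
Paths hitting -2: 2^11 - 924 = 1124
P = 1124/2048 = 281/512

Answer: 281/512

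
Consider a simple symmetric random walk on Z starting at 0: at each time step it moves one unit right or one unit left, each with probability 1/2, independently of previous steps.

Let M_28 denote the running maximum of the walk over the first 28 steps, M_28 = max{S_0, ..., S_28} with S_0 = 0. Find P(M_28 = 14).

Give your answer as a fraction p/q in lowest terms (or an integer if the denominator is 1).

Let M_28 = max(S_0,...,S_28). Use the reflection principle: for j ≥ 1, #{paths with M_28 ≥ j} = #{S_28 ≥ j} + #{S_28 ≥ j+1}.
By reflection, #{M_28 ≥ 14} = #{S_28 ≥ 14} + #{S_28 ≥ 15} = 1683218 + 499178 = 2182396.
#{M_28 ≥ 15} = #{S_28 ≥ 15} + #{S_28 ≥ 16} = 499178 + 499178 = 998356.
#{M_28 = 14} = 2182396 - 998356 = 1184040.
P(M_28 = 14) = 1184040/268435456 = 148005/33554432

Answer: 148005/33554432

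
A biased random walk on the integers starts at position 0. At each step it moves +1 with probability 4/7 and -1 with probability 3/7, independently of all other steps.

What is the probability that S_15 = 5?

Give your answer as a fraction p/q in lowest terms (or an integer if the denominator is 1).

To reach position 5 after 15 steps: need 10 steps of +1 and 5 steps of -1.
Number of such sequences: C(15,10) = 3003
Each has probability (4/7)^10 · (3/7)^5 = 254803968/4747561509943
P = 3003 · 254803968/4747561509943 = 109310902272/678223072849

Answer: 109310902272/678223072849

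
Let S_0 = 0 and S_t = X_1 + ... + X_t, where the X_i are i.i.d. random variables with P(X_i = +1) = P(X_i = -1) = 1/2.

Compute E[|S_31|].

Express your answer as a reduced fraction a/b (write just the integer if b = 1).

Answer: 300540195/67108864

Derivation:
S_31 takes values m ≡ 1 (mod 2) with |m| ≤ 31; P(S_31=m) = C(31,(31+m)/2)/2^31.
Total paths: 2^31 = 2147483648
Distribution: P(S=-31)=1/2147483648, P(S=-29)=31/2147483648, P(S=-27)=465/2147483648, P(S=-25)=4495/2147483648, P(S=-23)=31465/2147483648, P(S=-21)=169911/2147483648, P(S=-19)=736281/2147483648, P(S=-17)=2629575/2147483648, P(S=-15)=7888725/2147483648, P(S=-13)=20160075/2147483648, P(S=-11)=44352165/2147483648, P(S=-9)=84672315/2147483648, P(S=-7)=141120525/2147483648, P(S=-5)=206253075/2147483648, P(S=-3)=265182525/2147483648, P(S=-1)=300540195/2147483648, P(S=1)=300540195/2147483648, P(S=3)=265182525/2147483648, P(S=5)=206253075/2147483648, P(S=7)=141120525/2147483648, P(S=9)=84672315/2147483648, P(S=11)=44352165/2147483648, P(S=13)=20160075/2147483648, P(S=15)=7888725/2147483648, P(S=17)=2629575/2147483648, P(S=19)=736281/2147483648, P(S=21)=169911/2147483648, P(S=23)=31465/2147483648, P(S=25)=4495/2147483648, P(S=27)=465/2147483648, P(S=29)=31/2147483648, P(S=31)=1/2147483648
E[|S_31|] = Σ_m |m|·P(S_31=m) = 9617286240/2147483648 = 300540195/67108864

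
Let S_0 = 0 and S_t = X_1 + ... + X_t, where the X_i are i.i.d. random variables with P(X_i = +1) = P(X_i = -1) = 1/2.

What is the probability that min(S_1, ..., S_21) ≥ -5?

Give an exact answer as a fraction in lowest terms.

Answer: 106267/131072

Derivation:
Let f(t,s) = #length-t paths at position s with S_1..S_t all ≥ -5.
f(t,s) = f(t-1,s-1) + f(t-1,s+1) for s ≥ -5; f(t,s) = 0 for s < -5.
t=0: f(0,0)=1
t=1: f(1,-1)=1 f(1,1)=1
t=2: f(2,-2)=1 f(2,0)=2 f(2,2)=1
t=3: f(3,-3)=1 f(3,-1)=3 f(3,1)=3 f(3,3)=1
t=4: f(4,-4)=1 f(4,-2)=4 f(4,0)=6 f(4,2)=4 f(4,4)=1
t=5: f(5,-5)=1 f(5,-3)=5 f(5,-1)=10 f(5,1)=10 f(5,3)=5 f(5,5)=1
t=6: f(6,-4)=6 f(6,-2)=15 f(6,0)=20 f(6,2)=15 f(6,4)=6 f(6,6)=1
t=7: f(7,-5)=6 f(7,-3)=21 f(7,-1)=35 f(7,1)=35 f(7,3)=21 f(7,5)=7 f(7,7)=1
t=8: f(8,-4)=27 f(8,-2)=56 f(8,0)=70 f(8,2)=56 f(8,4)=28 f(8,6)=8 f(8,8)=1
t=9: f(9,-5)=27 f(9,-3)=83 f(9,-1)=126 f(9,1)=126 f(9,3)=84 f(9,5)=36 f(9,7)=9 f(9,9)=1
t=10: f(10,-4)=110 f(10,-2)=209 f(10,0)=252 f(10,2)=210 f(10,4)=120 f(10,6)=45 f(10,8)=10 f(10,10)=1
t=11: f(11,-5)=110 f(11,-3)=319 f(11,-1)=461 f(11,1)=462 f(11,3)=330 f(11,5)=165 f(11,7)=55 f(11,9)=11 f(11,11)=1
t=12: f(12,-4)=429 f(12,-2)=780 f(12,0)=923 f(12,2)=792 f(12,4)=495 f(12,6)=220 f(12,8)=66 f(12,10)=12 f(12,12)=1
t=13: f(13,-5)=429 f(13,-3)=1209 f(13,-1)=1703 f(13,1)=1715 f(13,3)=1287 f(13,5)=715 f(13,7)=286 f(13,9)=78 f(13,11)=13 f(13,13)=1
t=14: f(14,-4)=1638 f(14,-2)=2912 f(14,0)=3418 f(14,2)=3002 f(14,4)=2002 f(14,6)=1001 f(14,8)=364 f(14,10)=91 f(14,12)=14 f(14,14)=1
t=15: f(15,-5)=1638 f(15,-3)=4550 f(15,-1)=6330 f(15,1)=6420 f(15,3)=5004 f(15,5)=3003 f(15,7)=1365 f(15,9)=455 f(15,11)=105 f(15,13)=15 f(15,15)=1
t=16: f(16,-4)=6188 f(16,-2)=10880 f(16,0)=12750 f(16,2)=11424 f(16,4)=8007 f(16,6)=4368 f(16,8)=1820 f(16,10)=560 f(16,12)=120 f(16,14)=16 f(16,16)=1
t=17: f(17,-5)=6188 f(17,-3)=17068 f(17,-1)=23630 f(17,1)=24174 f(17,3)=19431 f(17,5)=12375 f(17,7)=6188 f(17,9)=2380 f(17,11)=680 f(17,13)=136 f(17,15)=17 f(17,17)=1
t=18: f(18,-4)=23256 f(18,-2)=40698 f(18,0)=47804 f(18,2)=43605 f(18,4)=31806 f(18,6)=18563 f(18,8)=8568 f(18,10)=3060 f(18,12)=816 f(18,14)=153 f(18,16)=18 f(18,18)=1
t=19: f(19,-5)=23256 f(19,-3)=63954 f(19,-1)=88502 f(19,1)=91409 f(19,3)=75411 f(19,5)=50369 f(19,7)=27131 f(19,9)=11628 f(19,11)=3876 f(19,13)=969 f(19,15)=171 f(19,17)=19 f(19,19)=1
t=20: f(20,-4)=87210 f(20,-2)=152456 f(20,0)=179911 f(20,2)=166820 f(20,4)=125780 f(20,6)=77500 f(20,8)=38759 f(20,10)=15504 f(20,12)=4845 f(20,14)=1140 f(20,16)=190 f(20,18)=20 f(20,20)=1
t=21: f(21,-5)=87210 f(21,-3)=239666 f(21,-1)=332367 f(21,1)=346731 f(21,3)=292600 f(21,5)=203280 f(21,7)=116259 f(21,9)=54263 f(21,11)=20349 f(21,13)=5985 f(21,15)=1330 f(21,17)=210 f(21,19)=21 f(21,21)=1
Σ_s f(21,s) = 1700272
P = 1700272/2097152 = 106267/131072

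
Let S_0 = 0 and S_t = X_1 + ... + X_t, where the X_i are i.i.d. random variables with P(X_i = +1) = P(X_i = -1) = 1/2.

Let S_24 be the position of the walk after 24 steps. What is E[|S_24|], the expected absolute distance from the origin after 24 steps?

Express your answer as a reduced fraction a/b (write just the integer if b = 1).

Answer: 2028117/524288

Derivation:
S_24 takes values m ≡ 0 (mod 2) with |m| ≤ 24; P(S_24=m) = C(24,(24+m)/2)/2^24.
Total paths: 2^24 = 16777216
Distribution: P(S=-24)=1/16777216, P(S=-22)=24/16777216, P(S=-20)=276/16777216, P(S=-18)=2024/16777216, P(S=-16)=10626/16777216, P(S=-14)=42504/16777216, P(S=-12)=134596/16777216, P(S=-10)=346104/16777216, P(S=-8)=735471/16777216, P(S=-6)=1307504/16777216, P(S=-4)=1961256/16777216, P(S=-2)=2496144/16777216, P(S=0)=2704156/16777216, P(S=2)=2496144/16777216, P(S=4)=1961256/16777216, P(S=6)=1307504/16777216, P(S=8)=735471/16777216, P(S=10)=346104/16777216, P(S=12)=134596/16777216, P(S=14)=42504/16777216, P(S=16)=10626/16777216, P(S=18)=2024/16777216, P(S=20)=276/16777216, P(S=22)=24/16777216, P(S=24)=1/16777216
E[|S_24|] = Σ_m |m|·P(S_24=m) = 64899744/16777216 = 2028117/524288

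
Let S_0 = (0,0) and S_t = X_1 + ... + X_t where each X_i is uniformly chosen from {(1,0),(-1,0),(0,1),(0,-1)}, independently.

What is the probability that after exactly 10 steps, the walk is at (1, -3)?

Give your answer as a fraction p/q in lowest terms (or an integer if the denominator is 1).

Answer: 1575/65536

Derivation:
Let h be the number of horizontal steps (so 10-h are vertical). To end at (1,-3) need (h+1)/2 right-steps and ((10-h)-3)/2 up-steps.
Sum over h with 1 ≤ h ≤ 7, h ≡ 1 (mod 2), 10-h ≡ 1 (mod 2):
h=1: C(10,1)·C(1,1)·C(9,3) = 10·1·84 = 840
h=3: C(10,3)·C(3,2)·C(7,2) = 120·3·21 = 7560
h=5: C(10,5)·C(5,3)·C(5,1) = 252·10·5 = 12600
h=7: C(10,7)·C(7,4)·C(3,0) = 120·35·1 = 4200
Total favorable: 25200
Total paths: 4^10 = 1048576
P = 25200/1048576 = 1575/65536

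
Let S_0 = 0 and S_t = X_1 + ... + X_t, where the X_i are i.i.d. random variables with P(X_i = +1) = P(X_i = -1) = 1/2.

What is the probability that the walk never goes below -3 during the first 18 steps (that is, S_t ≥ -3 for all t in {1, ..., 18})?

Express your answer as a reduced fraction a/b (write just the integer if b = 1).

Let f(t,s) = #length-t paths at position s with S_1..S_t all ≥ -3.
f(t,s) = f(t-1,s-1) + f(t-1,s+1) for s ≥ -3; f(t,s) = 0 for s < -3.
t=0: f(0,0)=1
t=1: f(1,-1)=1 f(1,1)=1
t=2: f(2,-2)=1 f(2,0)=2 f(2,2)=1
t=3: f(3,-3)=1 f(3,-1)=3 f(3,1)=3 f(3,3)=1
t=4: f(4,-2)=4 f(4,0)=6 f(4,2)=4 f(4,4)=1
t=5: f(5,-3)=4 f(5,-1)=10 f(5,1)=10 f(5,3)=5 f(5,5)=1
t=6: f(6,-2)=14 f(6,0)=20 f(6,2)=15 f(6,4)=6 f(6,6)=1
t=7: f(7,-3)=14 f(7,-1)=34 f(7,1)=35 f(7,3)=21 f(7,5)=7 f(7,7)=1
t=8: f(8,-2)=48 f(8,0)=69 f(8,2)=56 f(8,4)=28 f(8,6)=8 f(8,8)=1
t=9: f(9,-3)=48 f(9,-1)=117 f(9,1)=125 f(9,3)=84 f(9,5)=36 f(9,7)=9 f(9,9)=1
t=10: f(10,-2)=165 f(10,0)=242 f(10,2)=209 f(10,4)=120 f(10,6)=45 f(10,8)=10 f(10,10)=1
t=11: f(11,-3)=165 f(11,-1)=407 f(11,1)=451 f(11,3)=329 f(11,5)=165 f(11,7)=55 f(11,9)=11 f(11,11)=1
t=12: f(12,-2)=572 f(12,0)=858 f(12,2)=780 f(12,4)=494 f(12,6)=220 f(12,8)=66 f(12,10)=12 f(12,12)=1
t=13: f(13,-3)=572 f(13,-1)=1430 f(13,1)=1638 f(13,3)=1274 f(13,5)=714 f(13,7)=286 f(13,9)=78 f(13,11)=13 f(13,13)=1
t=14: f(14,-2)=2002 f(14,0)=3068 f(14,2)=2912 f(14,4)=1988 f(14,6)=1000 f(14,8)=364 f(14,10)=91 f(14,12)=14 f(14,14)=1
t=15: f(15,-3)=2002 f(15,-1)=5070 f(15,1)=5980 f(15,3)=4900 f(15,5)=2988 f(15,7)=1364 f(15,9)=455 f(15,11)=105 f(15,13)=15 f(15,15)=1
t=16: f(16,-2)=7072 f(16,0)=11050 f(16,2)=10880 f(16,4)=7888 f(16,6)=4352 f(16,8)=1819 f(16,10)=560 f(16,12)=120 f(16,14)=16 f(16,16)=1
t=17: f(17,-3)=7072 f(17,-1)=18122 f(17,1)=21930 f(17,3)=18768 f(17,5)=12240 f(17,7)=6171 f(17,9)=2379 f(17,11)=680 f(17,13)=136 f(17,15)=17 f(17,17)=1
t=18: f(18,-2)=25194 f(18,0)=40052 f(18,2)=40698 f(18,4)=31008 f(18,6)=18411 f(18,8)=8550 f(18,10)=3059 f(18,12)=816 f(18,14)=153 f(18,16)=18 f(18,18)=1
Σ_s f(18,s) = 167960
P = 167960/262144 = 20995/32768

Answer: 20995/32768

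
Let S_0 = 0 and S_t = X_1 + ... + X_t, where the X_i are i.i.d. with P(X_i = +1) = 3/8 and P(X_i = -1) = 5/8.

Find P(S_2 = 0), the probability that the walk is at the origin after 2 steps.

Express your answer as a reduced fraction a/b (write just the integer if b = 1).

Answer: 15/32

Derivation:
To be at 0 after 2 steps: need exactly 1 step of +1 and 1 of -1.
Number of such sequences: C(2,1) = 2
Each has probability (3/8)^1 · (5/8)^1 = 15/64
P = 2 · 15/64 = 15/32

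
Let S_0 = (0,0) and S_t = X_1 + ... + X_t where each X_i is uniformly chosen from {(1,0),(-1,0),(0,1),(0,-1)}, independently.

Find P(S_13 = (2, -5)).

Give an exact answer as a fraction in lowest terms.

Answer: 184041/33554432

Derivation:
Let h be the number of horizontal steps (so 13-h are vertical). To end at (2,-5) need (h+2)/2 right-steps and ((13-h)-5)/2 up-steps.
Sum over h with 2 ≤ h ≤ 8, h ≡ 0 (mod 2), 13-h ≡ 1 (mod 2):
h=2: C(13,2)·C(2,2)·C(11,3) = 78·1·165 = 12870
h=4: C(13,4)·C(4,3)·C(9,2) = 715·4·36 = 102960
h=6: C(13,6)·C(6,4)·C(7,1) = 1716·15·7 = 180180
h=8: C(13,8)·C(8,5)·C(5,0) = 1287·56·1 = 72072
Total favorable: 368082
Total paths: 4^13 = 67108864
P = 368082/67108864 = 184041/33554432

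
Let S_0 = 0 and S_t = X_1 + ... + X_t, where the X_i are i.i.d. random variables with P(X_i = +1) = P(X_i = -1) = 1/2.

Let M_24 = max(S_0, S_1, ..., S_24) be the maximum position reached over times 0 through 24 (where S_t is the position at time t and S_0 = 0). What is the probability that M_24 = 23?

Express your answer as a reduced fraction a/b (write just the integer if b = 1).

Let M_24 = max(S_0,...,S_24). Use the reflection principle: for j ≥ 1, #{paths with M_24 ≥ j} = #{S_24 ≥ j} + #{S_24 ≥ j+1}.
By reflection, #{M_24 ≥ 23} = #{S_24 ≥ 23} + #{S_24 ≥ 24} = 1 + 1 = 2.
#{M_24 ≥ 24} = #{S_24 ≥ 24} + #{S_24 ≥ 25} = 1 + 0 = 1.
#{M_24 = 23} = 2 - 1 = 1.
P(M_24 = 23) = 1/16777216 = 1/16777216

Answer: 1/16777216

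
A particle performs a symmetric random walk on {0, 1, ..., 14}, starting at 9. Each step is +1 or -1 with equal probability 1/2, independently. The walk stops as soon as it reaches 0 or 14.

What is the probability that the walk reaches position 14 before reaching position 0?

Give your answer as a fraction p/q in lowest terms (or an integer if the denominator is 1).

Answer: 9/14

Derivation:
Symmetric walk (p = 1/2): the harmonic-function argument gives P(hit 14 before 0 | start at 9) = a/N.
P = 9/14 = 9/14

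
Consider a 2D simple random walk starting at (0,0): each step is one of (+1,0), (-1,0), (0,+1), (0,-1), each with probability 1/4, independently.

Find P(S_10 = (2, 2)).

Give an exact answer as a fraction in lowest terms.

Answer: 945/32768

Derivation:
Let h be the number of horizontal steps (so 10-h are vertical). To end at (2,2) need (h+2)/2 right-steps and ((10-h)+2)/2 up-steps.
Sum over h with 2 ≤ h ≤ 8, h ≡ 0 (mod 2), 10-h ≡ 0 (mod 2):
h=2: C(10,2)·C(2,2)·C(8,5) = 45·1·56 = 2520
h=4: C(10,4)·C(4,3)·C(6,4) = 210·4·15 = 12600
h=6: C(10,6)·C(6,4)·C(4,3) = 210·15·4 = 12600
h=8: C(10,8)·C(8,5)·C(2,2) = 45·56·1 = 2520
Total favorable: 30240
Total paths: 4^10 = 1048576
P = 30240/1048576 = 945/32768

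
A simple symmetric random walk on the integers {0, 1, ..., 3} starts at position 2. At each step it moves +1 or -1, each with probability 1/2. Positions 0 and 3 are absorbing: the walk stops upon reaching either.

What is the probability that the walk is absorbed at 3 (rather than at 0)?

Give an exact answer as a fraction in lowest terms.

Answer: 2/3

Derivation:
Symmetric walk (p = 1/2): the harmonic-function argument gives P(hit 3 before 0 | start at 2) = a/N.
P = 2/3 = 2/3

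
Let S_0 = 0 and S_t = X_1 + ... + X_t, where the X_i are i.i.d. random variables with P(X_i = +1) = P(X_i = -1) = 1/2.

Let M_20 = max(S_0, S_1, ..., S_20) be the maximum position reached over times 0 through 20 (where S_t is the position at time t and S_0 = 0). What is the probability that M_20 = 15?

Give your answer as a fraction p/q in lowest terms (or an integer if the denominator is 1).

Answer: 95/524288

Derivation:
Let M_20 = max(S_0,...,S_20). Use the reflection principle: for j ≥ 1, #{paths with M_20 ≥ j} = #{S_20 ≥ j} + #{S_20 ≥ j+1}.
By reflection, #{M_20 ≥ 15} = #{S_20 ≥ 15} + #{S_20 ≥ 16} = 211 + 211 = 422.
#{M_20 ≥ 16} = #{S_20 ≥ 16} + #{S_20 ≥ 17} = 211 + 21 = 232.
#{M_20 = 15} = 422 - 232 = 190.
P(M_20 = 15) = 190/1048576 = 95/524288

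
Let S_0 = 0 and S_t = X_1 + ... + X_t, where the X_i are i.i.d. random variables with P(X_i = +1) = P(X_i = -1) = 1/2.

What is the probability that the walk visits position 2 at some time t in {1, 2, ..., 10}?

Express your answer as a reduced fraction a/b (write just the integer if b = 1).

Count via complement. Let g(t,s) = #length-t paths at position s with S_1..S_t all ≠ 2.
g(t,s) = g(t-1,s-1) + g(t-1,s+1) for s ≠ 2; g(t,2) = 0.
t=0: g(0,0)=1
t=1: g(1,-1)=1 g(1,1)=1
t=2: g(2,-2)=1 g(2,0)=2
t=3: g(3,-3)=1 g(3,-1)=3 g(3,1)=2
t=4: g(4,-4)=1 g(4,-2)=4 g(4,0)=5
t=5: g(5,-5)=1 g(5,-3)=5 g(5,-1)=9 g(5,1)=5
t=6: g(6,-6)=1 g(6,-4)=6 g(6,-2)=14 g(6,0)=14
t=7: g(7,-7)=1 g(7,-5)=7 g(7,-3)=20 g(7,-1)=28 g(7,1)=14
t=8: g(8,-8)=1 g(8,-6)=8 g(8,-4)=27 g(8,-2)=48 g(8,0)=42
t=9: g(9,-9)=1 g(9,-7)=9 g(9,-5)=35 g(9,-3)=75 g(9,-1)=90 g(9,1)=42
t=10: g(10,-10)=1 g(10,-8)=10 g(10,-6)=44 g(10,-4)=110 g(10,-2)=165 g(10,0)=132
Paths never hitting 2: Σ_s g(10,s) = 462
Paths hitting 2: 2^10 - 462 = 562
P = 562/1024 = 281/512

Answer: 281/512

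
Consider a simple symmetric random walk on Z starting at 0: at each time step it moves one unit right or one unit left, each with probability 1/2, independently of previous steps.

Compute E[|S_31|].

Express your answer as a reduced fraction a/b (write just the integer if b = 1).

S_31 takes values m ≡ 1 (mod 2) with |m| ≤ 31; P(S_31=m) = C(31,(31+m)/2)/2^31.
Total paths: 2^31 = 2147483648
Distribution: P(S=-31)=1/2147483648, P(S=-29)=31/2147483648, P(S=-27)=465/2147483648, P(S=-25)=4495/2147483648, P(S=-23)=31465/2147483648, P(S=-21)=169911/2147483648, P(S=-19)=736281/2147483648, P(S=-17)=2629575/2147483648, P(S=-15)=7888725/2147483648, P(S=-13)=20160075/2147483648, P(S=-11)=44352165/2147483648, P(S=-9)=84672315/2147483648, P(S=-7)=141120525/2147483648, P(S=-5)=206253075/2147483648, P(S=-3)=265182525/2147483648, P(S=-1)=300540195/2147483648, P(S=1)=300540195/2147483648, P(S=3)=265182525/2147483648, P(S=5)=206253075/2147483648, P(S=7)=141120525/2147483648, P(S=9)=84672315/2147483648, P(S=11)=44352165/2147483648, P(S=13)=20160075/2147483648, P(S=15)=7888725/2147483648, P(S=17)=2629575/2147483648, P(S=19)=736281/2147483648, P(S=21)=169911/2147483648, P(S=23)=31465/2147483648, P(S=25)=4495/2147483648, P(S=27)=465/2147483648, P(S=29)=31/2147483648, P(S=31)=1/2147483648
E[|S_31|] = Σ_m |m|·P(S_31=m) = 9617286240/2147483648 = 300540195/67108864

Answer: 300540195/67108864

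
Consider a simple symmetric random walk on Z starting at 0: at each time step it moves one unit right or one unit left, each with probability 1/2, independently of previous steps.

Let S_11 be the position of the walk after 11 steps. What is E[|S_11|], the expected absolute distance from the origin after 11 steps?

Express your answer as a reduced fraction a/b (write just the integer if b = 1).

Answer: 693/256

Derivation:
S_11 takes values m ≡ 1 (mod 2) with |m| ≤ 11; P(S_11=m) = C(11,(11+m)/2)/2^11.
Total paths: 2^11 = 2048
Distribution: P(S=-11)=1/2048, P(S=-9)=11/2048, P(S=-7)=55/2048, P(S=-5)=165/2048, P(S=-3)=330/2048, P(S=-1)=462/2048, P(S=1)=462/2048, P(S=3)=330/2048, P(S=5)=165/2048, P(S=7)=55/2048, P(S=9)=11/2048, P(S=11)=1/2048
E[|S_11|] = Σ_m |m|·P(S_11=m) = 5544/2048 = 693/256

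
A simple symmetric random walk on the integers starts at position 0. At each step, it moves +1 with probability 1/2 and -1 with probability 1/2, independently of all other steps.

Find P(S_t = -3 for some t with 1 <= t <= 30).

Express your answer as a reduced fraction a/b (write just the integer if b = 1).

Count via complement. Let g(t,s) = #length-t paths at position s with S_1..S_t all ≠ -3.
g(t,s) = g(t-1,s-1) + g(t-1,s+1) for s ≠ -3; g(t,-3) = 0.
t=0: g(0,0)=1
t=1: g(1,-1)=1 g(1,1)=1
t=2: g(2,-2)=1 g(2,0)=2 g(2,2)=1
t=3: g(3,-1)=3 g(3,1)=3 g(3,3)=1
t=4: g(4,-2)=3 g(4,0)=6 g(4,2)=4 g(4,4)=1
t=5: g(5,-1)=9 g(5,1)=10 g(5,3)=5 g(5,5)=1
t=6: g(6,-2)=9 g(6,0)=19 g(6,2)=15 g(6,4)=6 g(6,6)=1
t=7: g(7,-1)=28 g(7,1)=34 g(7,3)=21 g(7,5)=7 g(7,7)=1
t=8: g(8,-2)=28 g(8,0)=62 g(8,2)=55 g(8,4)=28 g(8,6)=8 g(8,8)=1
t=9: g(9,-1)=90 g(9,1)=117 g(9,3)=83 g(9,5)=36 g(9,7)=9 g(9,9)=1
t=10: g(10,-2)=90 g(10,0)=207 g(10,2)=200 g(10,4)=119 g(10,6)=45 g(10,8)=10 g(10,10)=1
t=11: g(11,-1)=297 g(11,1)=407 g(11,3)=319 g(11,5)=164 g(11,7)=55 g(11,9)=11 g(11,11)=1
t=12: g(12,-2)=297 g(12,0)=704 g(12,2)=726 g(12,4)=483 g(12,6)=219 g(12,8)=66 g(12,10)=12 g(12,12)=1
t=13: g(13,-1)=1001 g(13,1)=1430 g(13,3)=1209 g(13,5)=702 g(13,7)=285 g(13,9)=78 g(13,11)=13 g(13,13)=1
t=14: g(14,-2)=1001 g(14,0)=2431 g(14,2)=2639 g(14,4)=1911 g(14,6)=987 g(14,8)=363 g(14,10)=91 g(14,12)=14 g(14,14)=1
t=15: g(15,-1)=3432 g(15,1)=5070 g(15,3)=4550 g(15,5)=2898 g(15,7)=1350 g(15,9)=454 g(15,11)=105 g(15,13)=15 g(15,15)=1
t=16: g(16,-2)=3432 g(16,0)=8502 g(16,2)=9620 g(16,4)=7448 g(16,6)=4248 g(16,8)=1804 g(16,10)=559 g(16,12)=120 g(16,14)=16 g(16,16)=1
t=17: g(17,-1)=11934 g(17,1)=18122 g(17,3)=17068 g(17,5)=11696 g(17,7)=6052 g(17,9)=2363 g(17,11)=679 g(17,13)=136 g(17,15)=17 g(17,17)=1
t=18: g(18,-2)=11934 g(18,0)=30056 g(18,2)=35190 g(18,4)=28764 g(18,6)=17748 g(18,8)=8415 g(18,10)=3042 g(18,12)=815 g(18,14)=153 g(18,16)=18 g(18,18)=1
t=19: g(19,-1)=41990 g(19,1)=65246 g(19,3)=63954 g(19,5)=46512 g(19,7)=26163 g(19,9)=11457 g(19,11)=3857 g(19,13)=968 g(19,15)=171 g(19,17)=19 g(19,19)=1
t=20: g(20,-2)=41990 g(20,0)=107236 g(20,2)=129200 g(20,4)=110466 g(20,6)=72675 g(20,8)=37620 g(20,10)=15314 g(20,12)=4825 g(20,14)=1139 g(20,16)=190 g(20,18)=20 g(20,20)=1
t=21: g(21,-1)=149226 g(21,1)=236436 g(21,3)=239666 g(21,5)=183141 g(21,7)=110295 g(21,9)=52934 g(21,11)=20139 g(21,13)=5964 g(21,15)=1329 g(21,17)=210 g(21,19)=21 g(21,21)=1
t=22: g(22,-2)=149226 g(22,0)=385662 g(22,2)=476102 g(22,4)=422807 g(22,6)=293436 g(22,8)=163229 g(22,10)=73073 g(22,12)=26103 g(22,14)=7293 g(22,16)=1539 g(22,18)=231 g(22,20)=22 g(22,22)=1
t=23: g(23,-1)=534888 g(23,1)=861764 g(23,3)=898909 g(23,5)=716243 g(23,7)=456665 g(23,9)=236302 g(23,11)=99176 g(23,13)=33396 g(23,15)=8832 g(23,17)=1770 g(23,19)=253 g(23,21)=23 g(23,23)=1
t=24: g(24,-2)=534888 g(24,0)=1396652 g(24,2)=1760673 g(24,4)=1615152 g(24,6)=1172908 g(24,8)=692967 g(24,10)=335478 g(24,12)=132572 g(24,14)=42228 g(24,16)=10602 g(24,18)=2023 g(24,20)=276 g(24,22)=24 g(24,24)=1
t=25: g(25,-1)=1931540 g(25,1)=3157325 g(25,3)=3375825 g(25,5)=2788060 g(25,7)=1865875 g(25,9)=1028445 g(25,11)=468050 g(25,13)=174800 g(25,15)=52830 g(25,17)=12625 g(25,19)=2299 g(25,21)=300 g(25,23)=25 g(25,25)=1
t=26: g(26,-2)=1931540 g(26,0)=5088865 g(26,2)=6533150 g(26,4)=6163885 g(26,6)=4653935 g(26,8)=2894320 g(26,10)=1496495 g(26,12)=642850 g(26,14)=227630 g(26,16)=65455 g(26,18)=14924 g(26,20)=2599 g(26,22)=325 g(26,24)=26 g(26,26)=1
t=27: g(27,-1)=7020405 g(27,1)=11622015 g(27,3)=12697035 g(27,5)=10817820 g(27,7)=7548255 g(27,9)=4390815 g(27,11)=2139345 g(27,13)=870480 g(27,15)=293085 g(27,17)=80379 g(27,19)=17523 g(27,21)=2924 g(27,23)=351 g(27,25)=27 g(27,27)=1
t=28: g(28,-2)=7020405 g(28,0)=18642420 g(28,2)=24319050 g(28,4)=23514855 g(28,6)=18366075 g(28,8)=11939070 g(28,10)=6530160 g(28,12)=3009825 g(28,14)=1163565 g(28,16)=373464 g(28,18)=97902 g(28,20)=20447 g(28,22)=3275 g(28,24)=378 g(28,26)=28 g(28,28)=1
t=29: g(29,-1)=25662825 g(29,1)=42961470 g(29,3)=47833905 g(29,5)=41880930 g(29,7)=30305145 g(29,9)=18469230 g(29,11)=9539985 g(29,13)=4173390 g(29,15)=1537029 g(29,17)=471366 g(29,19)=118349 g(29,21)=23722 g(29,23)=3653 g(29,25)=406 g(29,27)=29 g(29,29)=1
t=30: g(30,-2)=25662825 g(30,0)=68624295 g(30,2)=90795375 g(30,4)=89714835 g(30,6)=72186075 g(30,8)=48774375 g(30,10)=28009215 g(30,12)=13713375 g(30,14)=5710419 g(30,16)=2008395 g(30,18)=589715 g(30,20)=142071 g(30,22)=27375 g(30,24)=4059 g(30,26)=435 g(30,28)=30 g(30,30)=1
Paths never hitting -3: Σ_s g(30,s) = 445962870
Paths hitting -3: 2^30 - 445962870 = 627778954
P = 627778954/1073741824 = 313889477/536870912

Answer: 313889477/536870912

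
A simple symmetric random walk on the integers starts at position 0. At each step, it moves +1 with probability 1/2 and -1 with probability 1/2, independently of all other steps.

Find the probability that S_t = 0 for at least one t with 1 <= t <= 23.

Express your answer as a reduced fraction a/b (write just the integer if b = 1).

Count via complement. Let g(t,s) = #length-t paths at position s with S_1..S_t all ≠ 0.
g(t,s) = g(t-1,s-1) + g(t-1,s+1) for s ≠ 0; g(t,0) = 0.
t=0: g(0,0)=1
t=1: g(1,-1)=1 g(1,1)=1
t=2: g(2,-2)=1 g(2,2)=1
t=3: g(3,-3)=1 g(3,-1)=1 g(3,1)=1 g(3,3)=1
t=4: g(4,-4)=1 g(4,-2)=2 g(4,2)=2 g(4,4)=1
t=5: g(5,-5)=1 g(5,-3)=3 g(5,-1)=2 g(5,1)=2 g(5,3)=3 g(5,5)=1
t=6: g(6,-6)=1 g(6,-4)=4 g(6,-2)=5 g(6,2)=5 g(6,4)=4 g(6,6)=1
t=7: g(7,-7)=1 g(7,-5)=5 g(7,-3)=9 g(7,-1)=5 g(7,1)=5 g(7,3)=9 g(7,5)=5 g(7,7)=1
t=8: g(8,-8)=1 g(8,-6)=6 g(8,-4)=14 g(8,-2)=14 g(8,2)=14 g(8,4)=14 g(8,6)=6 g(8,8)=1
t=9: g(9,-9)=1 g(9,-7)=7 g(9,-5)=20 g(9,-3)=28 g(9,-1)=14 g(9,1)=14 g(9,3)=28 g(9,5)=20 g(9,7)=7 g(9,9)=1
t=10: g(10,-10)=1 g(10,-8)=8 g(10,-6)=27 g(10,-4)=48 g(10,-2)=42 g(10,2)=42 g(10,4)=48 g(10,6)=27 g(10,8)=8 g(10,10)=1
t=11: g(11,-11)=1 g(11,-9)=9 g(11,-7)=35 g(11,-5)=75 g(11,-3)=90 g(11,-1)=42 g(11,1)=42 g(11,3)=90 g(11,5)=75 g(11,7)=35 g(11,9)=9 g(11,11)=1
t=12: g(12,-12)=1 g(12,-10)=10 g(12,-8)=44 g(12,-6)=110 g(12,-4)=165 g(12,-2)=132 g(12,2)=132 g(12,4)=165 g(12,6)=110 g(12,8)=44 g(12,10)=10 g(12,12)=1
t=13: g(13,-13)=1 g(13,-11)=11 g(13,-9)=54 g(13,-7)=154 g(13,-5)=275 g(13,-3)=297 g(13,-1)=132 g(13,1)=132 g(13,3)=297 g(13,5)=275 g(13,7)=154 g(13,9)=54 g(13,11)=11 g(13,13)=1
t=14: g(14,-14)=1 g(14,-12)=12 g(14,-10)=65 g(14,-8)=208 g(14,-6)=429 g(14,-4)=572 g(14,-2)=429 g(14,2)=429 g(14,4)=572 g(14,6)=429 g(14,8)=208 g(14,10)=65 g(14,12)=12 g(14,14)=1
t=15: g(15,-15)=1 g(15,-13)=13 g(15,-11)=77 g(15,-9)=273 g(15,-7)=637 g(15,-5)=1001 g(15,-3)=1001 g(15,-1)=429 g(15,1)=429 g(15,3)=1001 g(15,5)=1001 g(15,7)=637 g(15,9)=273 g(15,11)=77 g(15,13)=13 g(15,15)=1
t=16: g(16,-16)=1 g(16,-14)=14 g(16,-12)=90 g(16,-10)=350 g(16,-8)=910 g(16,-6)=1638 g(16,-4)=2002 g(16,-2)=1430 g(16,2)=1430 g(16,4)=2002 g(16,6)=1638 g(16,8)=910 g(16,10)=350 g(16,12)=90 g(16,14)=14 g(16,16)=1
t=17: g(17,-17)=1 g(17,-15)=15 g(17,-13)=104 g(17,-11)=440 g(17,-9)=1260 g(17,-7)=2548 g(17,-5)=3640 g(17,-3)=3432 g(17,-1)=1430 g(17,1)=1430 g(17,3)=3432 g(17,5)=3640 g(17,7)=2548 g(17,9)=1260 g(17,11)=440 g(17,13)=104 g(17,15)=15 g(17,17)=1
t=18: g(18,-18)=1 g(18,-16)=16 g(18,-14)=119 g(18,-12)=544 g(18,-10)=1700 g(18,-8)=3808 g(18,-6)=6188 g(18,-4)=7072 g(18,-2)=4862 g(18,2)=4862 g(18,4)=7072 g(18,6)=6188 g(18,8)=3808 g(18,10)=1700 g(18,12)=544 g(18,14)=119 g(18,16)=16 g(18,18)=1
t=19: g(19,-19)=1 g(19,-17)=17 g(19,-15)=135 g(19,-13)=663 g(19,-11)=2244 g(19,-9)=5508 g(19,-7)=9996 g(19,-5)=13260 g(19,-3)=11934 g(19,-1)=4862 g(19,1)=4862 g(19,3)=11934 g(19,5)=13260 g(19,7)=9996 g(19,9)=5508 g(19,11)=2244 g(19,13)=663 g(19,15)=135 g(19,17)=17 g(19,19)=1
t=20: g(20,-20)=1 g(20,-18)=18 g(20,-16)=152 g(20,-14)=798 g(20,-12)=2907 g(20,-10)=7752 g(20,-8)=15504 g(20,-6)=23256 g(20,-4)=25194 g(20,-2)=16796 g(20,2)=16796 g(20,4)=25194 g(20,6)=23256 g(20,8)=15504 g(20,10)=7752 g(20,12)=2907 g(20,14)=798 g(20,16)=152 g(20,18)=18 g(20,20)=1
t=21: g(21,-21)=1 g(21,-19)=19 g(21,-17)=170 g(21,-15)=950 g(21,-13)=3705 g(21,-11)=10659 g(21,-9)=23256 g(21,-7)=38760 g(21,-5)=48450 g(21,-3)=41990 g(21,-1)=16796 g(21,1)=16796 g(21,3)=41990 g(21,5)=48450 g(21,7)=38760 g(21,9)=23256 g(21,11)=10659 g(21,13)=3705 g(21,15)=950 g(21,17)=170 g(21,19)=19 g(21,21)=1
t=22: g(22,-22)=1 g(22,-20)=20 g(22,-18)=189 g(22,-16)=1120 g(22,-14)=4655 g(22,-12)=14364 g(22,-10)=33915 g(22,-8)=62016 g(22,-6)=87210 g(22,-4)=90440 g(22,-2)=58786 g(22,2)=58786 g(22,4)=90440 g(22,6)=87210 g(22,8)=62016 g(22,10)=33915 g(22,12)=14364 g(22,14)=4655 g(22,16)=1120 g(22,18)=189 g(22,20)=20 g(22,22)=1
t=23: g(23,-23)=1 g(23,-21)=21 g(23,-19)=209 g(23,-17)=1309 g(23,-15)=5775 g(23,-13)=19019 g(23,-11)=48279 g(23,-9)=95931 g(23,-7)=149226 g(23,-5)=177650 g(23,-3)=149226 g(23,-1)=58786 g(23,1)=58786 g(23,3)=149226 g(23,5)=177650 g(23,7)=149226 g(23,9)=95931 g(23,11)=48279 g(23,13)=19019 g(23,15)=5775 g(23,17)=1309 g(23,19)=209 g(23,21)=21 g(23,23)=1
Paths never hitting 0: Σ_s g(23,s) = 1410864
Paths hitting 0: 2^23 - 1410864 = 6977744
P = 6977744/8388608 = 436109/524288

Answer: 436109/524288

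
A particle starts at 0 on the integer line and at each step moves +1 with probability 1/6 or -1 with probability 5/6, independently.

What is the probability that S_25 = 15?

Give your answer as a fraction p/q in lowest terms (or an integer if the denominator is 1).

Answer: 27671875/4738381338321616896

Derivation:
To reach position 15 after 25 steps: need 20 steps of +1 and 5 steps of -1.
Number of such sequences: C(25,20) = 53130
Each has probability (1/6)^20 · (5/6)^5 = 3125/28430288029929701376
P = 53130 · 3125/28430288029929701376 = 27671875/4738381338321616896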